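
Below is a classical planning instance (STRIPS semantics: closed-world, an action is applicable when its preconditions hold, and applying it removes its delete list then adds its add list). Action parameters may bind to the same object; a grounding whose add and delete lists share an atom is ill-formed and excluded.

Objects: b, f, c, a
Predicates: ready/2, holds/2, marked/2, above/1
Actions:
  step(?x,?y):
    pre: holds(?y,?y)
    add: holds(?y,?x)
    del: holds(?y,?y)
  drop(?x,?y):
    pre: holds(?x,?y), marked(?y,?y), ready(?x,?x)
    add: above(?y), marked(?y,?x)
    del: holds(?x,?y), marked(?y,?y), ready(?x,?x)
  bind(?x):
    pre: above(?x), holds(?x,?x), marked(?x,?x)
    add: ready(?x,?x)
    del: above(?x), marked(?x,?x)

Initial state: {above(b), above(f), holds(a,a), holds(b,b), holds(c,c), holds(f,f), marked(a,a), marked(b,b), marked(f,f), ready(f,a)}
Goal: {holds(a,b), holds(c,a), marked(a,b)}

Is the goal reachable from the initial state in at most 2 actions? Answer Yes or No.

1. step(b,a)  →  {above(b), above(f), holds(a,b), holds(b,b), holds(c,c), holds(f,f), marked(a,a), marked(b,b), marked(f,f), ready(f,a)}
2. step(a,c)  →  {above(b), above(f), holds(a,b), holds(b,b), holds(c,a), holds(f,f), marked(a,a), marked(b,b), marked(f,f), ready(f,a)}
3. bind(b)  →  {above(f), holds(a,b), holds(b,b), holds(c,a), holds(f,f), marked(a,a), marked(f,f), ready(b,b), ready(f,a)}
4. step(a,b)  →  {above(f), holds(a,b), holds(b,a), holds(c,a), holds(f,f), marked(a,a), marked(f,f), ready(b,b), ready(f,a)}
5. drop(b,a)  →  {above(a), above(f), holds(a,b), holds(c,a), holds(f,f), marked(a,b), marked(f,f), ready(f,a)}
optimal plan length = 5; 5 > 2

No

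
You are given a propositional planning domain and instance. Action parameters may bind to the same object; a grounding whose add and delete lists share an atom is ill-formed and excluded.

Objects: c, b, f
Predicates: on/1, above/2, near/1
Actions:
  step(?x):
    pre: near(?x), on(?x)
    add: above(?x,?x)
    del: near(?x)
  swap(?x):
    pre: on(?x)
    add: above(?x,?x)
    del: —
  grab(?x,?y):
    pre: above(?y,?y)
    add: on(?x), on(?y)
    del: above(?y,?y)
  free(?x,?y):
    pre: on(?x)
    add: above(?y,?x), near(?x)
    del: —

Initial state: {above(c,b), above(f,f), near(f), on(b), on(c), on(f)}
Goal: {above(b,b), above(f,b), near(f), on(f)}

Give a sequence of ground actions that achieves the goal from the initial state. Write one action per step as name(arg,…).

swap(b); free(b,f)

1. swap(b)  →  {above(b,b), above(c,b), above(f,f), near(f), on(b), on(c), on(f)}
2. free(b,f)  →  {above(b,b), above(c,b), above(f,b), above(f,f), near(b), near(f), on(b), on(c), on(f)}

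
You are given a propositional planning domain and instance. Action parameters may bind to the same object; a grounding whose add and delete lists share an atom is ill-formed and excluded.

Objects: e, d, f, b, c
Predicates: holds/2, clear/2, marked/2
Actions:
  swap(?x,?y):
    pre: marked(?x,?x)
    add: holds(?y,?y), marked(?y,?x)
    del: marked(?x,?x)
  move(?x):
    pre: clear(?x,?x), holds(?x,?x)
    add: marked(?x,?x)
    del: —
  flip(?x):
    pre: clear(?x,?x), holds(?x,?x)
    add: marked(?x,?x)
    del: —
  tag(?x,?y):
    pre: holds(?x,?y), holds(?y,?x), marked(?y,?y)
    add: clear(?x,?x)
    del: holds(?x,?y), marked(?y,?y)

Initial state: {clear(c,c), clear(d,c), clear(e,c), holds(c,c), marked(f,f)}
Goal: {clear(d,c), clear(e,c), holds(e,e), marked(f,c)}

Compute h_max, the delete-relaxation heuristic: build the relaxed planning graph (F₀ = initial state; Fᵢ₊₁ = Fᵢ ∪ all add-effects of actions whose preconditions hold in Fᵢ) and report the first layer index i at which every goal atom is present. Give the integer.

F0 = init (5 atoms)
F1 = F0 ∪ {holds(b,b), holds(d,d), holds(e,e), marked(b,f), marked(c,c), marked(c,f), marked(d,f), marked(e,f)}  (13 atoms)
F2 = F1 ∪ {holds(f,f), marked(b,c), marked(d,c), marked(e,c), marked(f,c)}  (18 atoms)
goal ⊆ F2  ⇒  h_max = 2

2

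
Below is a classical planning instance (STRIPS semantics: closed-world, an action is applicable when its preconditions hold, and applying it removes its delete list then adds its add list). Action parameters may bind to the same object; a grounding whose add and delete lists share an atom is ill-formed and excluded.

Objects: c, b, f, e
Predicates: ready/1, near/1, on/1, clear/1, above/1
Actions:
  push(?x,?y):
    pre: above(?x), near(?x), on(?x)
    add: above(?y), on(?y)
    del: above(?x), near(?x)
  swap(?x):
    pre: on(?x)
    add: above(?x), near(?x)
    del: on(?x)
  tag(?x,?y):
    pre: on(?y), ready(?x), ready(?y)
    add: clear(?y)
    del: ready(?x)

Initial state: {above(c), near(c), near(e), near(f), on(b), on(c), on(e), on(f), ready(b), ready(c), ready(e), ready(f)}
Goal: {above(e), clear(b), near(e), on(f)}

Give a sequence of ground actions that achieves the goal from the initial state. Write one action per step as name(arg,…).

push(c,e); tag(c,b)

1. push(c,e)  →  {above(e), near(e), near(f), on(b), on(c), on(e), on(f), ready(b), ready(c), ready(e), ready(f)}
2. tag(c,b)  →  {above(e), clear(b), near(e), near(f), on(b), on(c), on(e), on(f), ready(b), ready(e), ready(f)}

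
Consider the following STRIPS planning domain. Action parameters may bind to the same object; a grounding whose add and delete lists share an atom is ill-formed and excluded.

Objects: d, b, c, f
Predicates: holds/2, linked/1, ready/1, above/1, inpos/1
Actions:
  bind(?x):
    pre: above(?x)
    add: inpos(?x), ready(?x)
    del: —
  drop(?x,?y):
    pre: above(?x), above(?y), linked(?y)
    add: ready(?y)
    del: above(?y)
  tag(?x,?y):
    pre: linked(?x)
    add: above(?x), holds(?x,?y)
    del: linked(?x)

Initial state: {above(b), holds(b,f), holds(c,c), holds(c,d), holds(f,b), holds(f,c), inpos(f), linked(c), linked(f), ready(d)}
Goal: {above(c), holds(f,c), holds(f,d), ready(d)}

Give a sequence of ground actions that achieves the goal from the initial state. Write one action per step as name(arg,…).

1. tag(c,d)  →  {above(b), above(c), holds(b,f), holds(c,c), holds(c,d), holds(f,b), holds(f,c), inpos(f), linked(f), ready(d)}
2. tag(f,d)  →  {above(b), above(c), above(f), holds(b,f), holds(c,c), holds(c,d), holds(f,b), holds(f,c), holds(f,d), inpos(f), ready(d)}

tag(c,d); tag(f,d)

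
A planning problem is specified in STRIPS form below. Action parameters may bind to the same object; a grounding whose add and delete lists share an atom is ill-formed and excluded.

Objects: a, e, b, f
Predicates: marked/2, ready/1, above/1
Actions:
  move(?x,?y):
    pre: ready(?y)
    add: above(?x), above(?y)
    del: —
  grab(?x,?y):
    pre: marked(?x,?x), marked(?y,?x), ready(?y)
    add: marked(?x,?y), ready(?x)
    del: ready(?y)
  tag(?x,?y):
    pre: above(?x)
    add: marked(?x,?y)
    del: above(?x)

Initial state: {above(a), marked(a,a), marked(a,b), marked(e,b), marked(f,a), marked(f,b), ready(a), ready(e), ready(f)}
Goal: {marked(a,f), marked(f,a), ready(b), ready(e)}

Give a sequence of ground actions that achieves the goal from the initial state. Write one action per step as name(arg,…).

1. move(b,a)  →  {above(a), above(b), marked(a,a), marked(a,b), marked(e,b), marked(f,a), marked(f,b), ready(a), ready(e), ready(f)}
2. grab(a,f)  →  {above(a), above(b), marked(a,a), marked(a,b), marked(a,f), marked(e,b), marked(f,a), marked(f,b), ready(a), ready(e)}
3. tag(b,b)  →  {above(a), marked(a,a), marked(a,b), marked(a,f), marked(b,b), marked(e,b), marked(f,a), marked(f,b), ready(a), ready(e)}
4. grab(b,a)  →  {above(a), marked(a,a), marked(a,b), marked(a,f), marked(b,a), marked(b,b), marked(e,b), marked(f,a), marked(f,b), ready(b), ready(e)}

move(b,a); grab(a,f); tag(b,b); grab(b,a)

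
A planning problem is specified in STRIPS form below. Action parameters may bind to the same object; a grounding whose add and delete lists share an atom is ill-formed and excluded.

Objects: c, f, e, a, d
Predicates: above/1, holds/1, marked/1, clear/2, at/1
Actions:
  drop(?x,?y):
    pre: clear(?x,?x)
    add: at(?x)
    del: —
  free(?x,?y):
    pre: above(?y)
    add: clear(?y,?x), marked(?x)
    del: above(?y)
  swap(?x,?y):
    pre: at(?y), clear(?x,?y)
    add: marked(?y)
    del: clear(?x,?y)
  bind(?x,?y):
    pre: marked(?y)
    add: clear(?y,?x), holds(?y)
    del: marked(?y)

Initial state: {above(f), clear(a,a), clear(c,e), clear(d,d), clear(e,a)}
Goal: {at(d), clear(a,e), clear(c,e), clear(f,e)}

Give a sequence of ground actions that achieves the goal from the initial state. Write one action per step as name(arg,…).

1. drop(a,c)  →  {above(f), at(a), clear(a,a), clear(c,e), clear(d,d), clear(e,a)}
2. drop(d,c)  →  {above(f), at(a), at(d), clear(a,a), clear(c,e), clear(d,d), clear(e,a)}
3. free(e,f)  →  {at(a), at(d), clear(a,a), clear(c,e), clear(d,d), clear(e,a), clear(f,e), marked(e)}
4. swap(e,a)  →  {at(a), at(d), clear(a,a), clear(c,e), clear(d,d), clear(f,e), marked(a), marked(e)}
5. bind(e,a)  →  {at(a), at(d), clear(a,a), clear(a,e), clear(c,e), clear(d,d), clear(f,e), holds(a), marked(e)}

drop(a,c); drop(d,c); free(e,f); swap(e,a); bind(e,a)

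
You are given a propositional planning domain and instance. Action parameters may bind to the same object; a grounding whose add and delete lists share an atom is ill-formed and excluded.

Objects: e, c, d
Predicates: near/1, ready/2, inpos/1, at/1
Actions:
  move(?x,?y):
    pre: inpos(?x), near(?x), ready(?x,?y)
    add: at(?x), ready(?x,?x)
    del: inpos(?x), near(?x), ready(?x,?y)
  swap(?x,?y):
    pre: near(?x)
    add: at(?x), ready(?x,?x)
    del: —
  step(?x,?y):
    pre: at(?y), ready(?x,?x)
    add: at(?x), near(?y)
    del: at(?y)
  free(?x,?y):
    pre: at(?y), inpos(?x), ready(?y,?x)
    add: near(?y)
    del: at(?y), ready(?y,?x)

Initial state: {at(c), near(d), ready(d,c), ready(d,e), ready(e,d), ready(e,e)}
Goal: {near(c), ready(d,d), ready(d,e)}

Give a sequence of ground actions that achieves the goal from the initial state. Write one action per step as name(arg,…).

1. swap(d,e)  →  {at(c), at(d), near(d), ready(d,c), ready(d,d), ready(d,e), ready(e,d), ready(e,e)}
2. step(e,c)  →  {at(d), at(e), near(c), near(d), ready(d,c), ready(d,d), ready(d,e), ready(e,d), ready(e,e)}

swap(d,e); step(e,c)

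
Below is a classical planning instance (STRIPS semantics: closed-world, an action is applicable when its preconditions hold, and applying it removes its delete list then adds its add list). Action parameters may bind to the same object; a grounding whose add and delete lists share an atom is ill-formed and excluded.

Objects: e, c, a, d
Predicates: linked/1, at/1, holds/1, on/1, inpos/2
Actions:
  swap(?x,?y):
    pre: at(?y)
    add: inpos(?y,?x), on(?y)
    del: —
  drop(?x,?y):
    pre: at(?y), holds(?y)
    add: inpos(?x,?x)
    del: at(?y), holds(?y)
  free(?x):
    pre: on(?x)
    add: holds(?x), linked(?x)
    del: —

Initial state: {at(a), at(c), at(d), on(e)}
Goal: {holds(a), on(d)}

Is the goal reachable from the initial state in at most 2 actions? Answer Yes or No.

No

1. swap(e,a)  →  {at(a), at(c), at(d), inpos(a,e), on(a), on(e)}
2. swap(e,d)  →  {at(a), at(c), at(d), inpos(a,e), inpos(d,e), on(a), on(d), on(e)}
3. free(a)  →  {at(a), at(c), at(d), holds(a), inpos(a,e), inpos(d,e), linked(a), on(a), on(d), on(e)}
optimal plan length = 3; 3 > 2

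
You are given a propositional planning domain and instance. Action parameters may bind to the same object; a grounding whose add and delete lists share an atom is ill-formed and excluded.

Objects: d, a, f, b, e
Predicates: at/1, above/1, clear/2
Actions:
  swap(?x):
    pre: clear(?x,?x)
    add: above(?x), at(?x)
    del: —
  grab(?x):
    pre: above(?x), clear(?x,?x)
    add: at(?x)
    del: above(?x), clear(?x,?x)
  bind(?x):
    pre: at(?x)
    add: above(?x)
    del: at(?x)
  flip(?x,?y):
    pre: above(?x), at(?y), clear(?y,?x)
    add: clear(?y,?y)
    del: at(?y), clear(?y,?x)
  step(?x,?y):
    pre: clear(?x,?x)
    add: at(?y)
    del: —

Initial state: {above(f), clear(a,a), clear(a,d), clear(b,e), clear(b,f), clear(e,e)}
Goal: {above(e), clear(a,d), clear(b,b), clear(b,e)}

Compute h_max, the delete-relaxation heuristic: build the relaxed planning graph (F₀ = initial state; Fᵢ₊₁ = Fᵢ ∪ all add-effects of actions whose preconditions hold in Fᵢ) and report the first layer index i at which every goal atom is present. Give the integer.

2

F0 = init (6 atoms)
F1 = F0 ∪ {above(a), above(e), at(a), at(b), at(d), at(e), at(f)}  (13 atoms)
F2 = F1 ∪ {above(b), above(d), clear(b,b)}  (16 atoms)
goal ⊆ F2  ⇒  h_max = 2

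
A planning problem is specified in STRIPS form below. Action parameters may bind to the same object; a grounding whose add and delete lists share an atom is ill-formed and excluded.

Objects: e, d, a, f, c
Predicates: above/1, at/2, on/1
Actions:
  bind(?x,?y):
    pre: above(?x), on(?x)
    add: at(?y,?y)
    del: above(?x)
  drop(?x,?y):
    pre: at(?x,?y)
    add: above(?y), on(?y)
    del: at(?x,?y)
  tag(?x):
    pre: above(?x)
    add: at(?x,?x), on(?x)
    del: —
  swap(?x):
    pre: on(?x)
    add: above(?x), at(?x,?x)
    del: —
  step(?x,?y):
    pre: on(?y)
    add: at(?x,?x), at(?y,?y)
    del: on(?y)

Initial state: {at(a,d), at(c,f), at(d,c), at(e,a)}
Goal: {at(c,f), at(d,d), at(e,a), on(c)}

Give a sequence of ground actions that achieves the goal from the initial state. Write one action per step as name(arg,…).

drop(d,c); bind(c,d)

1. drop(d,c)  →  {above(c), at(a,d), at(c,f), at(e,a), on(c)}
2. bind(c,d)  →  {at(a,d), at(c,f), at(d,d), at(e,a), on(c)}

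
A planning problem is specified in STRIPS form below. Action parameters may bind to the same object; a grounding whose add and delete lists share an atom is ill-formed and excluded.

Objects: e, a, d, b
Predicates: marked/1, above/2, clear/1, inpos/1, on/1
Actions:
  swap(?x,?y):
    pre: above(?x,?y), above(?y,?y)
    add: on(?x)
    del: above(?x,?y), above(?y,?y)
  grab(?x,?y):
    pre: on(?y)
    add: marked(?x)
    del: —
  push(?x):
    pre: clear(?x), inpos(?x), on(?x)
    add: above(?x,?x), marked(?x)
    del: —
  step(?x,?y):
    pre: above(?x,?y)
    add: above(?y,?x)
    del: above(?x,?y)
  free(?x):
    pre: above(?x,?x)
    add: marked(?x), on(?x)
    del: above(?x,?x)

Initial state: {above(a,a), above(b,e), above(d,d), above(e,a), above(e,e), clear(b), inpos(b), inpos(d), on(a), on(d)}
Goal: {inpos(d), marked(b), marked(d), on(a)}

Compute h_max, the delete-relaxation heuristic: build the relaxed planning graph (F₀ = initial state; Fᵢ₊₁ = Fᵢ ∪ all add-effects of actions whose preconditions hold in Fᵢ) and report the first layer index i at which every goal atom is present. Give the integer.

1

F0 = init (10 atoms)
F1 = F0 ∪ {above(a,e), above(e,b), marked(a), marked(b), marked(d), marked(e), on(b), on(e)}  (18 atoms)
goal ⊆ F1  ⇒  h_max = 1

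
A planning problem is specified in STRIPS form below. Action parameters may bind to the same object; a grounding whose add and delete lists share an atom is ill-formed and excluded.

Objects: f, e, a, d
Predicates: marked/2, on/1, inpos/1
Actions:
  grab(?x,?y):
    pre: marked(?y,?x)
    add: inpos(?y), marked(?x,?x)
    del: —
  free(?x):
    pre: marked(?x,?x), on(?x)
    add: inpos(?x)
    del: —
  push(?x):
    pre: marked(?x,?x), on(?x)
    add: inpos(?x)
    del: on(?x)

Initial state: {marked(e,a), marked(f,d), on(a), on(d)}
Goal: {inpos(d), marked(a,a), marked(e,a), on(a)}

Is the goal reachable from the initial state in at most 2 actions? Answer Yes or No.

No

1. grab(a,e)  →  {inpos(e), marked(a,a), marked(e,a), marked(f,d), on(a), on(d)}
2. grab(d,f)  →  {inpos(e), inpos(f), marked(a,a), marked(d,d), marked(e,a), marked(f,d), on(a), on(d)}
3. grab(d,d)  →  {inpos(d), inpos(e), inpos(f), marked(a,a), marked(d,d), marked(e,a), marked(f,d), on(a), on(d)}
optimal plan length = 3; 3 > 2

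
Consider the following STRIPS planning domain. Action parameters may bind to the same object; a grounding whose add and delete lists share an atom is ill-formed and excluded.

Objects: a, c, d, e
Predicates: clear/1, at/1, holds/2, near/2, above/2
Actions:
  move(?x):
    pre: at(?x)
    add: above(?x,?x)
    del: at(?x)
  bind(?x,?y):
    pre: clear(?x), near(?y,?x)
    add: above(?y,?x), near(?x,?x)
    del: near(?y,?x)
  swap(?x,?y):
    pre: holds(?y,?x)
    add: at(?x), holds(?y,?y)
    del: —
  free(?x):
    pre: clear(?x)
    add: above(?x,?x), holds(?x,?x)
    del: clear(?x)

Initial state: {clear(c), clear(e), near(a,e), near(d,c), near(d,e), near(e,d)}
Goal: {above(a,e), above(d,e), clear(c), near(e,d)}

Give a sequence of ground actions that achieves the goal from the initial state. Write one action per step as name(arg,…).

bind(e,a); bind(e,d)

1. bind(e,a)  →  {above(a,e), clear(c), clear(e), near(d,c), near(d,e), near(e,d), near(e,e)}
2. bind(e,d)  →  {above(a,e), above(d,e), clear(c), clear(e), near(d,c), near(e,d), near(e,e)}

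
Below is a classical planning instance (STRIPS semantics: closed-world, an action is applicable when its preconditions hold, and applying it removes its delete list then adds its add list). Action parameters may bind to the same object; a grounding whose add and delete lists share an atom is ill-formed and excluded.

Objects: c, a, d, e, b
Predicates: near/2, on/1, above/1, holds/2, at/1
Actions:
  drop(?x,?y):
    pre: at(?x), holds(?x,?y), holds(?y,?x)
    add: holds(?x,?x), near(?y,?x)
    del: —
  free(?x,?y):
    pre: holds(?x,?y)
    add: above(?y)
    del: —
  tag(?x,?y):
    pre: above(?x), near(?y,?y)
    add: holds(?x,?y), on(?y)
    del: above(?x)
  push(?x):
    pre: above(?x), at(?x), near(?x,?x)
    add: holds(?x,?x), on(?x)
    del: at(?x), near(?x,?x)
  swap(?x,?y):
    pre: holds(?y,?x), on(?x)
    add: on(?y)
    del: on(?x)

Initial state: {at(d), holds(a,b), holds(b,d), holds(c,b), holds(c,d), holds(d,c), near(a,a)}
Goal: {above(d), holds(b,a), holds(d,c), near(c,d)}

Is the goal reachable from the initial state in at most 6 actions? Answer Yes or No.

1. drop(d,c)  →  {at(d), holds(a,b), holds(b,d), holds(c,b), holds(c,d), holds(d,c), holds(d,d), near(a,a), near(c,d)}
2. free(c,d)  →  {above(d), at(d), holds(a,b), holds(b,d), holds(c,b), holds(c,d), holds(d,c), holds(d,d), near(a,a), near(c,d)}
3. free(c,b)  →  {above(b), above(d), at(d), holds(a,b), holds(b,d), holds(c,b), holds(c,d), holds(d,c), holds(d,d), near(a,a), near(c,d)}
4. tag(b,a)  →  {above(d), at(d), holds(a,b), holds(b,a), holds(b,d), holds(c,b), holds(c,d), holds(d,c), holds(d,d), near(a,a), near(c,d), on(a)}
optimal plan length = 4; 4 ≤ 6

Yes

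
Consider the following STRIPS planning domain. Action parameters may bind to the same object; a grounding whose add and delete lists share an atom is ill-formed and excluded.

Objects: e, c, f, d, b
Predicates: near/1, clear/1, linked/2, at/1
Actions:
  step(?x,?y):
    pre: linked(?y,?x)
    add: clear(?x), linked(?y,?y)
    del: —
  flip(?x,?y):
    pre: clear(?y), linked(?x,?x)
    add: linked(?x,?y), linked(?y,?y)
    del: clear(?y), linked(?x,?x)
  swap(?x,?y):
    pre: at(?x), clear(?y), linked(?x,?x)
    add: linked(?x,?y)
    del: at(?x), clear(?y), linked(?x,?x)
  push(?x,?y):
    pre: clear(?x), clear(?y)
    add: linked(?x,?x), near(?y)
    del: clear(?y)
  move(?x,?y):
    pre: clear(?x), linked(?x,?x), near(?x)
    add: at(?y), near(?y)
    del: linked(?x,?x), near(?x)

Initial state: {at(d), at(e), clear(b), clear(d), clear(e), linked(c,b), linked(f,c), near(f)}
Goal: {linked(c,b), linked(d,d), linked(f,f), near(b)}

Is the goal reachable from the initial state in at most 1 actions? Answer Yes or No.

1. step(c,f)  →  {at(d), at(e), clear(b), clear(c), clear(d), clear(e), linked(c,b), linked(f,c), linked(f,f), near(f)}
2. push(d,b)  →  {at(d), at(e), clear(c), clear(d), clear(e), linked(c,b), linked(d,d), linked(f,c), linked(f,f), near(b), near(f)}
optimal plan length = 2; 2 > 1

No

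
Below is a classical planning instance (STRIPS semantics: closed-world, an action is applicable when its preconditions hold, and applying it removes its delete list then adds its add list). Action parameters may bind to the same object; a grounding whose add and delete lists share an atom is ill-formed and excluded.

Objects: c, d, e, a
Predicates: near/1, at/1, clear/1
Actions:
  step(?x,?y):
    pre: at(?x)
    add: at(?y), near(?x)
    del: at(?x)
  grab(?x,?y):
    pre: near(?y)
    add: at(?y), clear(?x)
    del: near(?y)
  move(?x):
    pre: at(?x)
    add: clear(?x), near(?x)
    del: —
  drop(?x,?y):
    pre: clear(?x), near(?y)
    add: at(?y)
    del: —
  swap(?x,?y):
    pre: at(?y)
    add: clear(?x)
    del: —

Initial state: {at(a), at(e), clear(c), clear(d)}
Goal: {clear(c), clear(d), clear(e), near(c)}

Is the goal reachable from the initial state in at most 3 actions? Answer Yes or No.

Yes

1. step(e,c)  →  {at(a), at(c), clear(c), clear(d), near(e)}
2. step(c,d)  →  {at(a), at(d), clear(c), clear(d), near(c), near(e)}
3. grab(e,e)  →  {at(a), at(d), at(e), clear(c), clear(d), clear(e), near(c)}
optimal plan length = 3; 3 ≤ 3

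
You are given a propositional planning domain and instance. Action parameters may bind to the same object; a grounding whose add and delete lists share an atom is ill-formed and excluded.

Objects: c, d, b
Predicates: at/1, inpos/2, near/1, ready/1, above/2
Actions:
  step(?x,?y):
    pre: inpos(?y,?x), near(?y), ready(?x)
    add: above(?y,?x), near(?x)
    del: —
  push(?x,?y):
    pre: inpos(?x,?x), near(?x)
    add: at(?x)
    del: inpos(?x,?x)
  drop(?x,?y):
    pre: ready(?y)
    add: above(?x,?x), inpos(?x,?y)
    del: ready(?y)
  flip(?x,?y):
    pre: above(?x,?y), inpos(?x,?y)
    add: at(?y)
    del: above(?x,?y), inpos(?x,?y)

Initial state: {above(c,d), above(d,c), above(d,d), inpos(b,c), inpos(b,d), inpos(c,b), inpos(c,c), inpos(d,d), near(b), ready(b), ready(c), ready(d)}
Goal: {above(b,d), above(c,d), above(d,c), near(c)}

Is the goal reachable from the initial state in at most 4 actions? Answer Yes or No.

Yes

1. step(c,b)  →  {above(b,c), above(c,d), above(d,c), above(d,d), inpos(b,c), inpos(b,d), inpos(c,b), inpos(c,c), inpos(d,d), near(b), near(c), ready(b), ready(c), ready(d)}
2. step(d,b)  →  {above(b,c), above(b,d), above(c,d), above(d,c), above(d,d), inpos(b,c), inpos(b,d), inpos(c,b), inpos(c,c), inpos(d,d), near(b), near(c), near(d), ready(b), ready(c), ready(d)}
optimal plan length = 2; 2 ≤ 4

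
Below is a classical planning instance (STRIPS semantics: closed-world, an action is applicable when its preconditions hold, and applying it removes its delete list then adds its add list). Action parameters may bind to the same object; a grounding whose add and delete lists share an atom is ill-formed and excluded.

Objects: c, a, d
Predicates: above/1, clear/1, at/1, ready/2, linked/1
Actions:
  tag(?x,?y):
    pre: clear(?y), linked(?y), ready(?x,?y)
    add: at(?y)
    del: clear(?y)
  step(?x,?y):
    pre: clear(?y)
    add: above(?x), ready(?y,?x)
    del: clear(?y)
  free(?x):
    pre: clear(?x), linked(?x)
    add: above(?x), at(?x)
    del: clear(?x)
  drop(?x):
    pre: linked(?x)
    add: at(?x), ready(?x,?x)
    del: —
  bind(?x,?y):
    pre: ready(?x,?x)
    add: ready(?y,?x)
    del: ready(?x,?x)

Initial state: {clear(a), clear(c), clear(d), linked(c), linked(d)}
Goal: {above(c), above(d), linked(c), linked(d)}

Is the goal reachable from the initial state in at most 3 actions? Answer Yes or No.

1. step(c,c)  →  {above(c), clear(a), clear(d), linked(c), linked(d), ready(c,c)}
2. step(d,a)  →  {above(c), above(d), clear(d), linked(c), linked(d), ready(a,d), ready(c,c)}
optimal plan length = 2; 2 ≤ 3

Yes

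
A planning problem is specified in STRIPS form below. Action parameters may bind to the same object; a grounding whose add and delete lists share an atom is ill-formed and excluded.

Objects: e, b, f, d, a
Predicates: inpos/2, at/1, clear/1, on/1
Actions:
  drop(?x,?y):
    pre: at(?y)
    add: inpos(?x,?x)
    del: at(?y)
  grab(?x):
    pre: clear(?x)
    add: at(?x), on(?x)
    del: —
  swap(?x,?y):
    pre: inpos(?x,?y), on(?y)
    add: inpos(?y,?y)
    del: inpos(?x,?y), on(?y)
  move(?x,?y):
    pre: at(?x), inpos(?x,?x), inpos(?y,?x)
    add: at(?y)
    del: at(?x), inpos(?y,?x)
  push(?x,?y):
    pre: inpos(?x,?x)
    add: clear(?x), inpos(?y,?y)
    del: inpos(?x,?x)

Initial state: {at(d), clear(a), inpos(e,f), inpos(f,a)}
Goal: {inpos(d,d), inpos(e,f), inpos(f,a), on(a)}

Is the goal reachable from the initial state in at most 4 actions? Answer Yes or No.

Yes

1. drop(d,d)  →  {clear(a), inpos(d,d), inpos(e,f), inpos(f,a)}
2. grab(a)  →  {at(a), clear(a), inpos(d,d), inpos(e,f), inpos(f,a), on(a)}
optimal plan length = 2; 2 ≤ 4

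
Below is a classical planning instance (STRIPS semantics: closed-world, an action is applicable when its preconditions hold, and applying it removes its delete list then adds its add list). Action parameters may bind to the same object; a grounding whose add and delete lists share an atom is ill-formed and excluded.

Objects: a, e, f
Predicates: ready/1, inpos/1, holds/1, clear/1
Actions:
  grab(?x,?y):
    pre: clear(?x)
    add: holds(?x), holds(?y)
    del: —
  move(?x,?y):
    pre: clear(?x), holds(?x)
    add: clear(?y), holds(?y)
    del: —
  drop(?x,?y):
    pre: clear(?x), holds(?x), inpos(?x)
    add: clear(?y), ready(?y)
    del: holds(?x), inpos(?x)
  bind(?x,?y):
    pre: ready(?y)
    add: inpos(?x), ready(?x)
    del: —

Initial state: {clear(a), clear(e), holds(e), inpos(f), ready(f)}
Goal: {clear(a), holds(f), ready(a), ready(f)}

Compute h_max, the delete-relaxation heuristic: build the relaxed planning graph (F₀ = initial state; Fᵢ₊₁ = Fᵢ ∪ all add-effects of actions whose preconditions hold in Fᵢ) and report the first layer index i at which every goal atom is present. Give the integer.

1

F0 = init (5 atoms)
F1 = F0 ∪ {clear(f), holds(a), holds(f), inpos(a), inpos(e), ready(a), ready(e)}  (12 atoms)
goal ⊆ F1  ⇒  h_max = 1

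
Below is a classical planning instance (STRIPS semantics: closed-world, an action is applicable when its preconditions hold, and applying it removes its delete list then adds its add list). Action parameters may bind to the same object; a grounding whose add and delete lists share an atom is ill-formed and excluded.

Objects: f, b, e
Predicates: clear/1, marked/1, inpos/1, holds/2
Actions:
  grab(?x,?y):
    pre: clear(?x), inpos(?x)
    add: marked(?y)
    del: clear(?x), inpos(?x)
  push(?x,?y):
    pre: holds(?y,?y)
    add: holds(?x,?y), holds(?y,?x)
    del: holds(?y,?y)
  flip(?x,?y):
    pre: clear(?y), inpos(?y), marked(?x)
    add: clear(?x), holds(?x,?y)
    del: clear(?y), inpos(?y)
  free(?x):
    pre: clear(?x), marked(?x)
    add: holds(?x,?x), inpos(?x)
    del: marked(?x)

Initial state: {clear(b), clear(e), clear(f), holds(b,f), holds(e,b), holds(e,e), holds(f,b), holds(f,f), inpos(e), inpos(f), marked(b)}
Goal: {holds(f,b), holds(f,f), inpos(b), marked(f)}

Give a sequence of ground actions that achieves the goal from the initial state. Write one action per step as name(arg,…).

1. grab(f,f)  →  {clear(b), clear(e), holds(b,f), holds(e,b), holds(e,e), holds(f,b), holds(f,f), inpos(e), marked(b), marked(f)}
2. free(b)  →  {clear(b), clear(e), holds(b,b), holds(b,f), holds(e,b), holds(e,e), holds(f,b), holds(f,f), inpos(b), inpos(e), marked(f)}

grab(f,f); free(b)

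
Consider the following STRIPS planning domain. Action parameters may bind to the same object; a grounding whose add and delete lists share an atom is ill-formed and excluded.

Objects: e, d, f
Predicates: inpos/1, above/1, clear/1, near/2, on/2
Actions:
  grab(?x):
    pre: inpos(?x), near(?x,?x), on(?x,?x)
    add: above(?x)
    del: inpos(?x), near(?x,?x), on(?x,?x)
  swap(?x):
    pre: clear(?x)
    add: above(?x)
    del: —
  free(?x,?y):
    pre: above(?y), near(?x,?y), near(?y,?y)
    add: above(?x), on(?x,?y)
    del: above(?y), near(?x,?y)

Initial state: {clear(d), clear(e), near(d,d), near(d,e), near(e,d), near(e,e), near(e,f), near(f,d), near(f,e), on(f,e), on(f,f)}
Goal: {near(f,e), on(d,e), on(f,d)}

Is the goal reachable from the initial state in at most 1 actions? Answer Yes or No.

No

1. swap(e)  →  {above(e), clear(d), clear(e), near(d,d), near(d,e), near(e,d), near(e,e), near(e,f), near(f,d), near(f,e), on(f,e), on(f,f)}
2. free(d,e)  →  {above(d), clear(d), clear(e), near(d,d), near(e,d), near(e,e), near(e,f), near(f,d), near(f,e), on(d,e), on(f,e), on(f,f)}
3. free(f,d)  →  {above(f), clear(d), clear(e), near(d,d), near(e,d), near(e,e), near(e,f), near(f,e), on(d,e), on(f,d), on(f,e), on(f,f)}
optimal plan length = 3; 3 > 1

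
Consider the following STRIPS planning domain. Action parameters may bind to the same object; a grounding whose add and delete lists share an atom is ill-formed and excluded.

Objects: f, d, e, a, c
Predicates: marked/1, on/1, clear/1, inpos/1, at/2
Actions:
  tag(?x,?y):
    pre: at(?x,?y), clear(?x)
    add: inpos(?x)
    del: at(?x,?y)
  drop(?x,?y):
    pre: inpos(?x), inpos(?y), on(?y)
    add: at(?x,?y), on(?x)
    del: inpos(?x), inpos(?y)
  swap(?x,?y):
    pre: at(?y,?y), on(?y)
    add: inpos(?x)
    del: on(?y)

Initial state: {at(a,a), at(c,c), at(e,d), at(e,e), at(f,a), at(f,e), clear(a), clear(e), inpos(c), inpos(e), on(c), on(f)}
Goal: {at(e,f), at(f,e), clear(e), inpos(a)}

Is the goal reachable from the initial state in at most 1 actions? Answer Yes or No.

1. tag(a,a)  →  {at(c,c), at(e,d), at(e,e), at(f,a), at(f,e), clear(a), clear(e), inpos(a), inpos(c), inpos(e), on(c), on(f)}
2. swap(f,c)  →  {at(c,c), at(e,d), at(e,e), at(f,a), at(f,e), clear(a), clear(e), inpos(a), inpos(c), inpos(e), inpos(f), on(f)}
3. drop(e,f)  →  {at(c,c), at(e,d), at(e,e), at(e,f), at(f,a), at(f,e), clear(a), clear(e), inpos(a), inpos(c), on(e), on(f)}
optimal plan length = 3; 3 > 1

No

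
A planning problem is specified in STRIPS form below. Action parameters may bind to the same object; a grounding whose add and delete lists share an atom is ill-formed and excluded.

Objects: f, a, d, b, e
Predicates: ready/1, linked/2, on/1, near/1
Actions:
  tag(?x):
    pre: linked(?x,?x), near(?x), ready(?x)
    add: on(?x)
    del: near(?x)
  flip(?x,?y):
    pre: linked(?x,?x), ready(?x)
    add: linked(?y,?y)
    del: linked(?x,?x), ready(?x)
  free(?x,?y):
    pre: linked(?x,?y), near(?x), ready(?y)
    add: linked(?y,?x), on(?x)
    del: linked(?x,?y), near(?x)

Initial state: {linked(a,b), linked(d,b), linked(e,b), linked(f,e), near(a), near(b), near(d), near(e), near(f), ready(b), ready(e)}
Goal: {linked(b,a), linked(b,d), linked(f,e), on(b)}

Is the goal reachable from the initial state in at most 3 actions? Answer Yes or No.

No

1. free(a,b)  →  {linked(b,a), linked(d,b), linked(e,b), linked(f,e), near(b), near(d), near(e), near(f), on(a), ready(b), ready(e)}
2. free(d,b)  →  {linked(b,a), linked(b,d), linked(e,b), linked(f,e), near(b), near(e), near(f), on(a), on(d), ready(b), ready(e)}
3. free(e,b)  →  {linked(b,a), linked(b,d), linked(b,e), linked(f,e), near(b), near(f), on(a), on(d), on(e), ready(b), ready(e)}
4. free(b,e)  →  {linked(b,a), linked(b,d), linked(e,b), linked(f,e), near(f), on(a), on(b), on(d), on(e), ready(b), ready(e)}
optimal plan length = 4; 4 > 3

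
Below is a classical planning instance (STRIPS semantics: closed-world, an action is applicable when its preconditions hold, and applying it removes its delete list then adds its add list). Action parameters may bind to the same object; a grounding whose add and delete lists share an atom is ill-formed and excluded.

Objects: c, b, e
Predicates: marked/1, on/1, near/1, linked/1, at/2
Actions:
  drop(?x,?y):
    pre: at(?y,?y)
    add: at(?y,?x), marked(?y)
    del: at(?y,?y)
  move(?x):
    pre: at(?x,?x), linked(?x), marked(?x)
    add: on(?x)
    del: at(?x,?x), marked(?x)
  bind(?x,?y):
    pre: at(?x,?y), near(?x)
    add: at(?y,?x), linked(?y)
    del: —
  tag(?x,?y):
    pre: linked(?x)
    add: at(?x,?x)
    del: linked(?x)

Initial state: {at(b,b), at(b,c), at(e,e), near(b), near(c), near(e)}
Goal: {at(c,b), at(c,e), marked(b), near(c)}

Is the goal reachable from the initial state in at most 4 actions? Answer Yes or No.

1. drop(c,b)  →  {at(b,c), at(e,e), marked(b), near(b), near(c), near(e)}
2. drop(c,e)  →  {at(b,c), at(e,c), marked(b), marked(e), near(b), near(c), near(e)}
3. bind(b,c)  →  {at(b,c), at(c,b), at(e,c), linked(c), marked(b), marked(e), near(b), near(c), near(e)}
4. bind(e,c)  →  {at(b,c), at(c,b), at(c,e), at(e,c), linked(c), marked(b), marked(e), near(b), near(c), near(e)}
optimal plan length = 4; 4 ≤ 4

Yes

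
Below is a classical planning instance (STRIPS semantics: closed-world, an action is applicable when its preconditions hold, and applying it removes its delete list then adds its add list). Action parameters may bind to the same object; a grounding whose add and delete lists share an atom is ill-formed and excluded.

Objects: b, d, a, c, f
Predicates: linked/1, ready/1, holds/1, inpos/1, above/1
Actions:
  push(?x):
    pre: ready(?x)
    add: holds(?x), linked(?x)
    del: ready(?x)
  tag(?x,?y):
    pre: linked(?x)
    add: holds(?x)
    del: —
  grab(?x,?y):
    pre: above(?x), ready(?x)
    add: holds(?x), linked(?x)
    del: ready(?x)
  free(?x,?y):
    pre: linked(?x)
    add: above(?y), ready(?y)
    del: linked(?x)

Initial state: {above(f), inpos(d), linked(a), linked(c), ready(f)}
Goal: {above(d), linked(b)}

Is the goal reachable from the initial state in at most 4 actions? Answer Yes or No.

Yes

1. free(a,b)  →  {above(b), above(f), inpos(d), linked(c), ready(b), ready(f)}
2. push(b)  →  {above(b), above(f), holds(b), inpos(d), linked(b), linked(c), ready(f)}
3. free(c,d)  →  {above(b), above(d), above(f), holds(b), inpos(d), linked(b), ready(d), ready(f)}
optimal plan length = 3; 3 ≤ 4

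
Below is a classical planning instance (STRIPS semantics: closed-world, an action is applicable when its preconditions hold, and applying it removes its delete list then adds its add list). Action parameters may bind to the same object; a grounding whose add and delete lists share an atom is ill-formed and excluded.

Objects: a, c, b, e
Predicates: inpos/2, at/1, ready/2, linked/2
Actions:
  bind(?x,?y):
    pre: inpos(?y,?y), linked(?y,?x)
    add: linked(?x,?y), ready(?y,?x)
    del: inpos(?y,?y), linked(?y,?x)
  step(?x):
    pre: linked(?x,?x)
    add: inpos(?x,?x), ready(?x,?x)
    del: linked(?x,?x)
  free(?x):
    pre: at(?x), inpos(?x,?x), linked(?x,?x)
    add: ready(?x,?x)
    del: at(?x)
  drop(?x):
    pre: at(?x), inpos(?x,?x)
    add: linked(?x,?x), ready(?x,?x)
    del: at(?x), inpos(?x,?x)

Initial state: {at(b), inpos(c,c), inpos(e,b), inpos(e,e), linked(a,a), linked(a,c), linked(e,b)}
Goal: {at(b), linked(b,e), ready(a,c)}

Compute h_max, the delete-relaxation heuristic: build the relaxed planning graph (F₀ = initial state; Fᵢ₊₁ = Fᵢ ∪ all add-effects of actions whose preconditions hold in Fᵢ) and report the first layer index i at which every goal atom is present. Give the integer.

F0 = init (7 atoms)
F1 = F0 ∪ {inpos(a,a), linked(b,e), ready(a,a), ready(e,b)}  (11 atoms)
F2 = F1 ∪ {linked(c,a), ready(a,c)}  (13 atoms)
goal ⊆ F2  ⇒  h_max = 2

2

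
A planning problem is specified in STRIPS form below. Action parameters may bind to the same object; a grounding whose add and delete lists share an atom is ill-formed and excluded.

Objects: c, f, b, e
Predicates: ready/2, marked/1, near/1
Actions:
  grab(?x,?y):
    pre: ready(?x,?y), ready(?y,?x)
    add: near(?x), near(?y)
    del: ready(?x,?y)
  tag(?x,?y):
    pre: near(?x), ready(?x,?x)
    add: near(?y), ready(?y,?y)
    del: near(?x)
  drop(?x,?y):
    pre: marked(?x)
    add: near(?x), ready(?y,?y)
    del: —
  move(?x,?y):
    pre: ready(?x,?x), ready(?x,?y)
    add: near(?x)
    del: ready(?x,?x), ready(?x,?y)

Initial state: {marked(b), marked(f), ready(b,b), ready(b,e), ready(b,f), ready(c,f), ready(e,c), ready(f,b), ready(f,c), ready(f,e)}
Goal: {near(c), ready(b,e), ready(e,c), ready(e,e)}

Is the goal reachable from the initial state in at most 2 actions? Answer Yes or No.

Yes

1. grab(c,f)  →  {marked(b), marked(f), near(c), near(f), ready(b,b), ready(b,e), ready(b,f), ready(e,c), ready(f,b), ready(f,c), ready(f,e)}
2. drop(f,e)  →  {marked(b), marked(f), near(c), near(f), ready(b,b), ready(b,e), ready(b,f), ready(e,c), ready(e,e), ready(f,b), ready(f,c), ready(f,e)}
optimal plan length = 2; 2 ≤ 2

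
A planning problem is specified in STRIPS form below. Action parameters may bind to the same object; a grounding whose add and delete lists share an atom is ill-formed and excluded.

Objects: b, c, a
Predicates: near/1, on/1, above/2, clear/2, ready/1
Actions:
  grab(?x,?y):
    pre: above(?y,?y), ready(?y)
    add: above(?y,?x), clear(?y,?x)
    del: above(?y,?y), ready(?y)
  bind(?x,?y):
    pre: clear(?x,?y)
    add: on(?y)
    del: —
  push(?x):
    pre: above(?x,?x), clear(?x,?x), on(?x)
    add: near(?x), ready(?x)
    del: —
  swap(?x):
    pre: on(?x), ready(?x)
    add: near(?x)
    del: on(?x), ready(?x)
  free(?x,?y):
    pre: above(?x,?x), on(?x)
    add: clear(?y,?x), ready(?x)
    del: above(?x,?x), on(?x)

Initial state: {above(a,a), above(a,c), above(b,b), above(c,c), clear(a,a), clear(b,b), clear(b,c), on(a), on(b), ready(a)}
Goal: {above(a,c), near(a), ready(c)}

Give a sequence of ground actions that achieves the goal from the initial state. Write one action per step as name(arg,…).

1. bind(b,c)  →  {above(a,a), above(a,c), above(b,b), above(c,c), clear(a,a), clear(b,b), clear(b,c), on(a), on(b), on(c), ready(a)}
2. push(a)  →  {above(a,a), above(a,c), above(b,b), above(c,c), clear(a,a), clear(b,b), clear(b,c), near(a), on(a), on(b), on(c), ready(a)}
3. free(c,b)  →  {above(a,a), above(a,c), above(b,b), clear(a,a), clear(b,b), clear(b,c), near(a), on(a), on(b), ready(a), ready(c)}

bind(b,c); push(a); free(c,b)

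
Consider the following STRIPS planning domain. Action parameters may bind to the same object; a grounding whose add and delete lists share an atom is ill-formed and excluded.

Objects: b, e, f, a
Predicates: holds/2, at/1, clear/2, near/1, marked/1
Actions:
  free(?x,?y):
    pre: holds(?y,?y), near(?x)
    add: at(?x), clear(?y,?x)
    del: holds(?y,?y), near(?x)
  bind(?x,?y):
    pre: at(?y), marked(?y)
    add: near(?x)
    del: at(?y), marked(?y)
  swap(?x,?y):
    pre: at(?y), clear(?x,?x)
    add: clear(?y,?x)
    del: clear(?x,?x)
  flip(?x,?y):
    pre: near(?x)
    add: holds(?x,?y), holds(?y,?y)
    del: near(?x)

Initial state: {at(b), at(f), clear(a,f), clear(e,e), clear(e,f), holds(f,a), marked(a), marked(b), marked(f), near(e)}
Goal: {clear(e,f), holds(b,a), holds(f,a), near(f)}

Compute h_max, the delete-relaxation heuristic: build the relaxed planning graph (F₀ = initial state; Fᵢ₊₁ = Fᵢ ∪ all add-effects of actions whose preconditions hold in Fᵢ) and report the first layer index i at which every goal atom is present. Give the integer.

2

F0 = init (10 atoms)
F1 = F0 ∪ {clear(b,e), clear(f,e), holds(a,a), holds(b,b), holds(e,a), holds(e,b), holds(e,e), holds(e,f), holds(f,f), near(a), near(b), near(f)}  (22 atoms)
F2 = F1 ∪ {at(a), at(e), clear(a,a), clear(a,b), clear(a,e), clear(b,a), clear(b,b), clear(b,f), clear(e,a), clear(e,b), clear(f,a), clear(f,b), clear(f,f), holds(a,b), holds(a,e), holds(a,f), holds(b,a), holds(b,e), holds(b,f), holds(f,b), holds(f,e)}  (43 atoms)
goal ⊆ F2  ⇒  h_max = 2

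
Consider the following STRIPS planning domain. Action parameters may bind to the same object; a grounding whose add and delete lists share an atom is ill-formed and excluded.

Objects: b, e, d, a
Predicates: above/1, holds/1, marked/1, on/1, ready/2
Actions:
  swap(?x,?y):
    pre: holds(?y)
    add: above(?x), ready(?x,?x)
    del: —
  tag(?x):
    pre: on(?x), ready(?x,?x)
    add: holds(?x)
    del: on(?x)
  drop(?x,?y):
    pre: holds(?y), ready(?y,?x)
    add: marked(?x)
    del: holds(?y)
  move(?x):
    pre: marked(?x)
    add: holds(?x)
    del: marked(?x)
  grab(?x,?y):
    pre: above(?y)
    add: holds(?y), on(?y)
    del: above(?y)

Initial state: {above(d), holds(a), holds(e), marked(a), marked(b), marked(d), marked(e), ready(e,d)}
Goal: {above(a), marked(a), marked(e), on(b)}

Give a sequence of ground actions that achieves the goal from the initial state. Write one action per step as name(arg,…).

1. swap(b,e)  →  {above(b), above(d), holds(a), holds(e), marked(a), marked(b), marked(d), marked(e), ready(b,b), ready(e,d)}
2. swap(a,e)  →  {above(a), above(b), above(d), holds(a), holds(e), marked(a), marked(b), marked(d), marked(e), ready(a,a), ready(b,b), ready(e,d)}
3. grab(b,b)  →  {above(a), above(d), holds(a), holds(b), holds(e), marked(a), marked(b), marked(d), marked(e), on(b), ready(a,a), ready(b,b), ready(e,d)}

swap(b,e); swap(a,e); grab(b,b)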